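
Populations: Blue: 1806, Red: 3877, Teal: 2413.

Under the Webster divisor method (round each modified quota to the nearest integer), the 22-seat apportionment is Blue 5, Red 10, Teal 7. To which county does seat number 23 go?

Priority for the next seat is population ÷ (current seats + 0.5).
Priorities: Blue 328.364, Red 369.238, Teal 321.733.
Highest priority: Red.

Red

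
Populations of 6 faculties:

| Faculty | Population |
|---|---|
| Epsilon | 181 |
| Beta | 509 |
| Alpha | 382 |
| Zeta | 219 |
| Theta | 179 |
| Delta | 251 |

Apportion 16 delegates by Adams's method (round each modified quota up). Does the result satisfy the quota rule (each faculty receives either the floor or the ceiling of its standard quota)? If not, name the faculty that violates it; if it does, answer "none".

none

Standard quotas: Epsilon 1.683, Beta 4.732, Alpha 3.551, Zeta 2.036, Theta 1.664, Delta 2.334.
Adams allocation: Epsilon 2, Beta 4, Alpha 4, Zeta 2, Theta 2, Delta 2.
Every allocation lies between the lower and upper quota.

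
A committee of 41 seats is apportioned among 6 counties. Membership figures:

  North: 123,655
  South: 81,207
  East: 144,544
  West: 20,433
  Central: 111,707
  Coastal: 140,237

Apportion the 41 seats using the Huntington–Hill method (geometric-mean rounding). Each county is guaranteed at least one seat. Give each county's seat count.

North=8, South=5, East=10, West=1, Central=8, Coastal=9

With divisor 14877: modified quotas North 8.312, South 5.459, East 9.716, West 1.373, Central 7.509, Coastal 9.426.
Geometric-mean thresholds: North √(8·9)=8.485, South √(5·6)=5.477, East √(9·10)=9.487, West √(1·2)=1.414, Central √(7·8)=7.483, Coastal √(9·10)=9.487.
Each quota rounded against its threshold gives North 8, South 5, East 10, West 1, Central 8, Coastal 9 (total 41).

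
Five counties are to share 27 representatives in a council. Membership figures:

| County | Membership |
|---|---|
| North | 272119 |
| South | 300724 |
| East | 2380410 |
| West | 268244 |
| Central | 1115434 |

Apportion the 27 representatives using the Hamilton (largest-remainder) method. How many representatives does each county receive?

North 2; South 2; East 15; West 1; Central 7

The standard divisor is 4336931/27 ≈ 160627.074.
Standard quotas: North 1.6941, South 1.8722, East 14.8195, West 1.6700, Central 6.9442.
Lower quotas: North 1, South 1, East 14, West 1, Central 6 (sum 23, leaving 4 seats).
Remainders in descending order: Central 0.9442, South 0.8722, East 0.8195, North 0.6941, West 0.6700.
The surplus seats go to Central, South, East, North.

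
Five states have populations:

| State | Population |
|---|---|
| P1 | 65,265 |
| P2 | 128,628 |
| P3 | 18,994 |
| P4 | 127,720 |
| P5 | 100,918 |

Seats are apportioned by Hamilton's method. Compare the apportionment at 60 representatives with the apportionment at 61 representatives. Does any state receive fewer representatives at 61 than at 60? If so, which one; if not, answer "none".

At 60 seats: P1 9, P2 17, P3 3, P4 17, P5 14.
At 61 seats: P1 9, P2 18, P3 2, P4 18, P5 14.
P3 drops from 3 to 2.

P3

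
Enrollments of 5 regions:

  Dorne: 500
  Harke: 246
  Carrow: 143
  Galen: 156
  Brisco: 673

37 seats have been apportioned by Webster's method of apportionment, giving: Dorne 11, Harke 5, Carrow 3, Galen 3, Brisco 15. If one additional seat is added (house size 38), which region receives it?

Priority for the next seat is population ÷ (current seats + 0.5).
Priorities: Dorne 43.478, Harke 44.727, Carrow 40.857, Galen 44.571, Brisco 43.419.
Highest priority: Harke.

Harke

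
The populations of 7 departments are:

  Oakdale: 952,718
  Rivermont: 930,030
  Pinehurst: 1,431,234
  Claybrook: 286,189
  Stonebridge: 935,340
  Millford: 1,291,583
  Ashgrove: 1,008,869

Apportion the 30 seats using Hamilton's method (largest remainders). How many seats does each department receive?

Standard divisor: 6835963 ÷ 30 ≈ 227865.433.
Standard quotas: Oakdale 4.1811, Rivermont 4.0815, Pinehurst 6.2810, Claybrook 1.2560, Stonebridge 4.1048, Millford 5.6682, Ashgrove 4.4275.
Lower quotas: Oakdale 4, Rivermont 4, Pinehurst 6, Claybrook 1, Stonebridge 4, Millford 5, Ashgrove 4 (sum 28, leaving 2 seats).
Remainders in descending order: Millford 0.6682, Ashgrove 0.4275, Pinehurst 0.2810, Claybrook 0.2560, Oakdale 0.1811, Stonebridge 0.1048, Rivermont 0.0815.
The surplus seats go to Millford, Ashgrove.

Oakdale: 4, Rivermont: 4, Pinehurst: 6, Claybrook: 1, Stonebridge: 4, Millford: 6, Ashgrove: 5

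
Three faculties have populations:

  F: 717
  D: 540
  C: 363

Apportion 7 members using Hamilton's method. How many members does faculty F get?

Standard divisor: 1620 ÷ 7 ≈ 231.429.
Standard quotas: F 3.098, D 2.333, C 1.569.
Lower quotas: F 3, D 2, C 1 (sum 6, leaving 1 seat).
Remainders in descending order: C 0.569, D 0.333, F 0.098.
The surplus seat goes to C.
F receives 3.

3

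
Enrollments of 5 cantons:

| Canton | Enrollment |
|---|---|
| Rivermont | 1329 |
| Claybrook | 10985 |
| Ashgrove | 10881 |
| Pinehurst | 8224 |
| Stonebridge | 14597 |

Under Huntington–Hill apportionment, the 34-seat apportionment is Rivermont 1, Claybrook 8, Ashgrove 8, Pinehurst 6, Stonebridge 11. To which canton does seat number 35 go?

Claybrook

Priority for the next seat is population ÷ (√(s·(s+1))).
Priorities: Rivermont 939.745, Claybrook 1294.595, Ashgrove 1282.338, Pinehurst 1268.991, Stonebridge 1270.506.
Highest priority: Claybrook.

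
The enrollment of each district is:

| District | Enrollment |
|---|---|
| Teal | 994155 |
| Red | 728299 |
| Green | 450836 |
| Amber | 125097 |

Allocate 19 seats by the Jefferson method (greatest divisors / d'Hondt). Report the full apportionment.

Standard divisor 2298387/19 ≈ 120967.737; standard quotas: Teal 8.218, Red 6.021, Green 3.727, Amber 1.034.
Rounding down gives 8, 6, 3, 1 = 18 seats, so the divisor must be adjusted.
With modified divisor 111600: modified quotas Teal 8.908, Red 6.526, Green 4.040, Amber 1.121.
Rounding down: Teal 8, Red 6, Green 4, Amber 1 (total 19).

Teal: 8, Red: 6, Green: 4, Amber: 1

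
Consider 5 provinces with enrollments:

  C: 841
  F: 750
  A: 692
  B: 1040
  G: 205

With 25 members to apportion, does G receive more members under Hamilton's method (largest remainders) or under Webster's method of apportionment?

Hamilton

Hamilton: C 6, F 5, A 5, B 7, G 2.
Webster: C 6, F 5, A 5, B 8, G 1.
G gets 2 under Hamilton and 1 under Webster.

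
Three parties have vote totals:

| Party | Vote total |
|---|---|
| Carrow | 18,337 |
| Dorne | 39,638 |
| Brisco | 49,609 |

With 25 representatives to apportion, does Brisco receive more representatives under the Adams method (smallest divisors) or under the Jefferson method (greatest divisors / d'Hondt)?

Adams: Carrow 5, Dorne 9, Brisco 11.
Jefferson: Carrow 4, Dorne 9, Brisco 12.
Brisco gets 11 under Adams and 12 under Jefferson.

Jefferson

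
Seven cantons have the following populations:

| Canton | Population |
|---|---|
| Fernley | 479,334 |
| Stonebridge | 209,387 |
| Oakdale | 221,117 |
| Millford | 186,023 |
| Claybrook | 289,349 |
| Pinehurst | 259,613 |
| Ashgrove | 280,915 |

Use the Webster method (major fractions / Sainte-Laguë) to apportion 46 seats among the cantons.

Fernley=12, Stonebridge=5, Oakdale=5, Millford=4, Claybrook=7, Pinehurst=6, Ashgrove=7

Standard divisor 1925738/46 ≈ 41863.87; standard quotas: Fernley 11.450, Stonebridge 5.002, Oakdale 5.282, Millford 4.444, Claybrook 6.912, Pinehurst 6.201, Ashgrove 6.710.
Rounding to the nearest integer gives 11, 5, 5, 4, 7, 6, 7 = 45 seats, so the divisor must be adjusted.
With modified divisor 41578.4: modified quotas Fernley 11.528, Stonebridge 5.036, Oakdale 5.318, Millford 4.474, Claybrook 6.959, Pinehurst 6.244, Ashgrove 6.756.
Rounding to the nearest integer: Fernley 12, Stonebridge 5, Oakdale 5, Millford 4, Claybrook 7, Pinehurst 6, Ashgrove 7 (total 46).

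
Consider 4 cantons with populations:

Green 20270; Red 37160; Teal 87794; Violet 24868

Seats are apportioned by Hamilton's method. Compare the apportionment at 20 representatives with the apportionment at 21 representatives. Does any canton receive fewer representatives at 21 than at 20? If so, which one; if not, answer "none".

Green

At 20 seats: Green 3, Red 4, Teal 10, Violet 3.
At 21 seats: Green 2, Red 5, Teal 11, Violet 3.
Green drops from 3 to 2.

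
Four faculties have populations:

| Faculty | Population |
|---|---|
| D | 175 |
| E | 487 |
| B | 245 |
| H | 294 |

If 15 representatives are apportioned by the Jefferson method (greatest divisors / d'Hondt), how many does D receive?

2

Standard divisor 1201/15 ≈ 80.067; standard quotas: D 2.186, E 6.082, B 3.060, H 3.672.
Rounding down gives 2, 6, 3, 3 = 14 seats, so the divisor must be adjusted.
With modified divisor 70: modified quotas D 2.500, E 6.957, B 3.500, H 4.200.
Rounding down: D 2, E 6, B 3, H 4 (total 15).
D receives 2.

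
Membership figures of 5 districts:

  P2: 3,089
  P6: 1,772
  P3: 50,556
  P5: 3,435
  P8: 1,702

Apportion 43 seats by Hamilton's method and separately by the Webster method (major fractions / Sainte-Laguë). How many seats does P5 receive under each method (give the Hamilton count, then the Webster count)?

Hamilton: P2 2, P6 1, P3 36, P5 3, P8 1.
Webster: P2 2, P6 1, P3 37, P5 2, P8 1.
P5 gets 3 under Hamilton and 2 under Webster.

3 and 2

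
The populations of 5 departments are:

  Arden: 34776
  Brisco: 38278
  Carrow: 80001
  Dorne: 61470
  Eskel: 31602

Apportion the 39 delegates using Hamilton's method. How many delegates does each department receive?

Arden 5, Brisco 6, Carrow 13, Dorne 10, Eskel 5

The standard divisor is 246127/39 ≈ 6310.949.
Standard quotas: Arden 5.5104, Brisco 6.0653, Carrow 12.6765, Dorne 9.7402, Eskel 5.0075.
Lower quotas: Arden 5, Brisco 6, Carrow 12, Dorne 9, Eskel 5 (sum 37, leaving 2 seats).
Remainders in descending order: Dorne 0.7402, Carrow 0.6765, Arden 0.5104, Brisco 0.0653, Eskel 0.0075.
Largest remainders: Dorne, Carrow receive the extra seats.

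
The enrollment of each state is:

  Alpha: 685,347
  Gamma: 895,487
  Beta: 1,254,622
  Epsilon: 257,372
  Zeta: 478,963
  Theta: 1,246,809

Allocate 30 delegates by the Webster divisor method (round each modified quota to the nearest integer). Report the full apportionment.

Alpha: 4, Gamma: 5, Beta: 8, Epsilon: 2, Zeta: 3, Theta: 8

Standard divisor 4818600/30 ≈ 160620; standard quotas: Alpha 4.267, Gamma 5.575, Beta 7.811, Epsilon 1.602, Zeta 2.982, Theta 7.762.
Rounding to the nearest integer gives 4, 6, 8, 2, 3, 8 = 31 seats, so the divisor must be adjusted.
With modified divisor 164500: modified quotas Alpha 4.166, Gamma 5.444, Beta 7.627, Epsilon 1.565, Zeta 2.912, Theta 7.579.
Rounding to the nearest integer: Alpha 4, Gamma 5, Beta 8, Epsilon 2, Zeta 3, Theta 8 (total 30).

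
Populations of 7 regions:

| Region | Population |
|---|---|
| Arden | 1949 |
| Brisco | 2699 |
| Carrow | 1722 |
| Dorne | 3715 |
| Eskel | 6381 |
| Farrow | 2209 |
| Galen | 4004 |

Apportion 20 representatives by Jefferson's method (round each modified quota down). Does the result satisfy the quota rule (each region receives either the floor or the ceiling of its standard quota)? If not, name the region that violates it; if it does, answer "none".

none

Standard quotas: Arden 1.719, Brisco 2.380, Carrow 1.519, Dorne 3.276, Eskel 5.627, Farrow 1.948, Galen 3.531.
Jefferson allocation: Arden 2, Brisco 2, Carrow 1, Dorne 3, Eskel 6, Farrow 2, Galen 4.
Every allocation lies between the lower and upper quota.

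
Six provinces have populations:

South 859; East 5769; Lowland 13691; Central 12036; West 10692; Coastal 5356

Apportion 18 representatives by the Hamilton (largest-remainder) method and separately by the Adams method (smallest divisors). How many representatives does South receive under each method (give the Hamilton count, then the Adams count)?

0 and 1

Hamilton: South 0, East 2, Lowland 5, Central 5, West 4, Coastal 2.
Adams: South 1, East 2, Lowland 5, Central 4, West 4, Coastal 2.
South gets 0 under Hamilton and 1 under Adams.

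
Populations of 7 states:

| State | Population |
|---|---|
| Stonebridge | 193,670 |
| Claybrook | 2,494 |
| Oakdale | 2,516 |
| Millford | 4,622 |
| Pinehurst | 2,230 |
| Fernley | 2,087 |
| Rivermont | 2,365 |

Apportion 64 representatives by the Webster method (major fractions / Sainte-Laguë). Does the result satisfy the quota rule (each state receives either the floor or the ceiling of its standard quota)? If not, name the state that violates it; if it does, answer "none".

Stonebridge

Standard quotas: Stonebridge 59.028, Claybrook 0.760, Oakdale 0.767, Millford 1.409, Pinehurst 0.680, Fernley 0.636, Rivermont 0.721.
Webster allocation: Stonebridge 58, Claybrook 1, Oakdale 1, Millford 1, Pinehurst 1, Fernley 1, Rivermont 1.
Stonebridge has quota 59.028 (lower 59, upper 60) but receives 58 — outside the quota interval.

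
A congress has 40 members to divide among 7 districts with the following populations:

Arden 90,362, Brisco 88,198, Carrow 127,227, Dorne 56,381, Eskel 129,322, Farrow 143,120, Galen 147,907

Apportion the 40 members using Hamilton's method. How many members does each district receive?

Standard divisor: 782517 ÷ 40 ≈ 19562.925.
Standard quotas: Arden 4.6190, Brisco 4.5084, Carrow 6.5035, Dorne 2.8820, Eskel 6.6106, Farrow 7.3159, Galen 7.5606.
Lower quotas: Arden 4, Brisco 4, Carrow 6, Dorne 2, Eskel 6, Farrow 7, Galen 7 (sum 36, leaving 4 seats).
Remainders in descending order: Dorne 0.8820, Arden 0.6190, Eskel 0.6106, Galen 0.5606, Brisco 0.5084, Carrow 0.5035, Farrow 0.3159.
The surplus seats go to Dorne, Arden, Eskel, Galen.

Arden: 5, Brisco: 4, Carrow: 6, Dorne: 3, Eskel: 7, Farrow: 7, Galen: 8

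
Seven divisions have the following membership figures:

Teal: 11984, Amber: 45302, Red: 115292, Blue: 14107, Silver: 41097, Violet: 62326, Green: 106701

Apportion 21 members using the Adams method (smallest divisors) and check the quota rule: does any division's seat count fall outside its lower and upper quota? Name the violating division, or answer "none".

none

Standard quotas: Teal 0.634, Amber 2.397, Red 6.102, Blue 0.747, Silver 2.175, Violet 3.298, Green 5.647.
Adams allocation: Teal 1, Amber 3, Red 6, Blue 1, Silver 2, Violet 3, Green 5.
Every allocation lies between the lower and upper quota.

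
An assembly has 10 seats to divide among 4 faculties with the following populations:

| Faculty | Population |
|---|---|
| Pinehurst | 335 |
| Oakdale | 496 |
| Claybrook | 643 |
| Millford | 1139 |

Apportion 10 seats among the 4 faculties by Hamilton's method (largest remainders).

Total 2613; standard divisor 2613/10 ≈ 261.3.
Standard quotas: Pinehurst 1.282, Oakdale 1.898, Claybrook 2.461, Millford 4.359.
Lower quotas: Pinehurst 1, Oakdale 1, Claybrook 2, Millford 4 (sum 8, leaving 2 seats).
Remainders in descending order: Oakdale 0.898, Claybrook 0.461, Millford 0.359, Pinehurst 0.282.
Largest remainders: Oakdale, Claybrook receive the extra seats.

Pinehurst 1, Oakdale 2, Claybrook 3, Millford 4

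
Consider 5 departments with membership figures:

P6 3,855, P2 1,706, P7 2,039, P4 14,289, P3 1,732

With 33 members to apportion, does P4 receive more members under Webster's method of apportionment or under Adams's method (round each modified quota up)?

Webster: P6 6, P2 2, P7 3, P4 20, P3 2.
Adams: P6 5, P2 3, P7 3, P4 19, P3 3.
P4 gets 20 under Webster and 19 under Adams.

Webster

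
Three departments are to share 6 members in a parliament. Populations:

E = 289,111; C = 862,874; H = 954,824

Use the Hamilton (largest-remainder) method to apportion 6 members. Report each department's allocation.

Total 2106809; standard divisor 2106809/6 ≈ 351134.833.
Standard quotas: E 0.8234, C 2.4574, H 2.7193.
Lower quotas: E 0, C 2, H 2 (sum 4, leaving 2 seats).
Remainders in descending order: E 0.8234, H 0.7193, C 0.4574.
Largest remainders: E, H receive the extra seats.

E 1; C 2; H 3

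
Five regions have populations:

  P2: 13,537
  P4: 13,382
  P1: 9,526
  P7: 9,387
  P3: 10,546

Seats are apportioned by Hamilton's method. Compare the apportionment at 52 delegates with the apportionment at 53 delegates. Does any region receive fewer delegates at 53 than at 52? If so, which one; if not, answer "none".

none

At 52 seats: P2 12, P4 12, P1 9, P7 9, P3 10.
At 53 seats: P2 13, P4 12, P1 9, P7 9, P3 10.
No region's allocation decreased.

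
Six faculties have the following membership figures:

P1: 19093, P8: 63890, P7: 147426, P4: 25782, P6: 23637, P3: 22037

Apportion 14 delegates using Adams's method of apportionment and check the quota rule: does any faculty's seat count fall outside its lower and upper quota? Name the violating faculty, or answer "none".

none

Standard quotas: P1 0.886, P8 2.963, P7 6.837, P4 1.196, P6 1.096, P3 1.022.
Adams allocation: P1 1, P8 3, P7 6, P4 2, P6 1, P3 1.
Every allocation lies between the lower and upper quota.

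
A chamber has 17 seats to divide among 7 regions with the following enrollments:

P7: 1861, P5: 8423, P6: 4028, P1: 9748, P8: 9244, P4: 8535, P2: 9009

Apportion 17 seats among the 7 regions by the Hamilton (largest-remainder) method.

Standard divisor: 50848 ÷ 17 ≈ 2991.059.
Standard quotas: P7 0.6222, P5 2.8161, P6 1.3467, P1 3.2590, P8 3.0905, P4 2.8535, P2 3.0120.
Lower quotas: P7 0, P5 2, P6 1, P1 3, P8 3, P4 2, P2 3 (sum 14, leaving 3 seats).
Remainders in descending order: P4 0.8535, P5 0.8161, P7 0.6222, P6 0.3467, P1 0.2590, P8 0.0905, P2 0.0120.
Largest remainders: P4, P5, P7 receive the extra seats.

P7 1, P5 3, P6 1, P1 3, P8 3, P4 3, P2 3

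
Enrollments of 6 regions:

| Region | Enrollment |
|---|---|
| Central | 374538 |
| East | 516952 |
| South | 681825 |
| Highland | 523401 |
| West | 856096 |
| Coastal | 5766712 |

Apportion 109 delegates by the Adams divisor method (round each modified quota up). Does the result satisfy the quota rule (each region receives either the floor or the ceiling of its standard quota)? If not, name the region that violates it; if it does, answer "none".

Standard quotas: Central 4.682, East 6.462, South 8.523, Highland 6.543, West 10.702, Coastal 72.088.
Adams allocation: Central 5, East 7, South 9, Highland 7, West 11, Coastal 70.
Coastal has quota 72.088 (lower 72, upper 73) but receives 70 — outside the quota interval.

Coastal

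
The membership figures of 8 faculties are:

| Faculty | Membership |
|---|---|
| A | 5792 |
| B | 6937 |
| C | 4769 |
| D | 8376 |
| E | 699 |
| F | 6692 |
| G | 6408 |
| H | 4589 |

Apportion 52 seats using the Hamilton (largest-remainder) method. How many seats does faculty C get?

Standard divisor: 44262 ÷ 52 ≈ 851.192.
Standard quotas: A 6.8046, B 8.1497, C 5.6027, D 9.8403, E 0.8212, F 7.8619, G 7.5283, H 5.3913.
Lower quotas: A 6, B 8, C 5, D 9, E 0, F 7, G 7, H 5 (sum 47, leaving 5 seats).
Remainders in descending order: F 0.8619, D 0.8403, E 0.8212, A 0.8046, C 0.6027, G 0.5283, H 0.3913, B 0.1497.
Largest remainders: F, D, E, A, C receive the extra seats.
C receives 6.

6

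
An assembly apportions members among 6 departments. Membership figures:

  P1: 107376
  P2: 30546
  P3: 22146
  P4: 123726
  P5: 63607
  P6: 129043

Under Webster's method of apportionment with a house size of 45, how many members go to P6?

12

Standard divisor 476444/45 ≈ 10587.644; standard quotas: P1 10.142, P2 2.885, P3 2.092, P4 11.686, P5 6.008, P6 12.188.
Rounding to the nearest integer gives P1 10, P2 3, P3 2, P4 12, P5 6, P6 12 — total 45, matching the house size, so no adjustment is needed.
P6 receives 12.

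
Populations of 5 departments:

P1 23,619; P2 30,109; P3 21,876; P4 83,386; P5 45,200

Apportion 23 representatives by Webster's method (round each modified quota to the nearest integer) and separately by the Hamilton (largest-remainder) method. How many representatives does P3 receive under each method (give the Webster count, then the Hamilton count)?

Webster: P1 3, P2 3, P3 2, P4 10, P5 5.
Hamilton: P1 3, P2 3, P3 3, P4 9, P5 5.
P3 gets 2 under Webster and 3 under Hamilton.

2 and 3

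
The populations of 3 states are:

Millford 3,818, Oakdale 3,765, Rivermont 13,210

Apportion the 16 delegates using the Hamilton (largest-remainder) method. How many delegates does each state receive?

The standard divisor is 20793/16 ≈ 1299.562.
Standard quotas: Millford 2.9379, Oakdale 2.8971, Rivermont 10.1650.
Lower quotas: Millford 2, Oakdale 2, Rivermont 10 (sum 14, leaving 2 seats).
Remainders in descending order: Millford 0.9379, Oakdale 0.8971, Rivermont 0.1650.
Largest remainders: Millford, Oakdale receive the extra seats.

Millford 3, Oakdale 3, Rivermont 10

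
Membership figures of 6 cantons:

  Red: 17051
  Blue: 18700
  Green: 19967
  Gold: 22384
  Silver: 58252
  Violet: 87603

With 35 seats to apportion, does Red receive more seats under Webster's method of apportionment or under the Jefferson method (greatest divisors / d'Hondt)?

Webster

Webster: Red 3, Blue 3, Green 3, Gold 3, Silver 9, Violet 14.
Jefferson: Red 2, Blue 3, Green 3, Gold 3, Silver 9, Violet 15.
Red gets 3 under Webster and 2 under Jefferson.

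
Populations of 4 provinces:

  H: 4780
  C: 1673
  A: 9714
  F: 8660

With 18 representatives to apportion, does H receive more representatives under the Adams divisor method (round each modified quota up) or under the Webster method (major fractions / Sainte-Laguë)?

Adams: H 3, C 2, A 7, F 6.
Webster: H 4, C 1, A 7, F 6.
H gets 3 under Adams and 4 under Webster.

Webster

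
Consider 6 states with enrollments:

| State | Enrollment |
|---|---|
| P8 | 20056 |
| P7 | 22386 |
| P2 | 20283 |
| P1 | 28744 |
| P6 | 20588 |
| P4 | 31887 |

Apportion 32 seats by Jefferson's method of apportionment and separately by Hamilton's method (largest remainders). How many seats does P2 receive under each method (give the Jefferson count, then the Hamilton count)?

Jefferson: P8 4, P7 5, P2 4, P1 7, P6 5, P4 7.
Hamilton: P8 4, P7 5, P2 5, P1 6, P6 5, P4 7.
P2 gets 4 under Jefferson and 5 under Hamilton.

4 and 5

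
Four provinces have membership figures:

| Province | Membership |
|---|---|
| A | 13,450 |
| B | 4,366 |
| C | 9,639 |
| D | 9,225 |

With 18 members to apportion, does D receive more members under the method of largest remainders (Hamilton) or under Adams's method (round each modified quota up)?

Hamilton: A 7, B 2, C 5, D 4.
Adams: A 6, B 2, C 5, D 5.
D gets 4 under Hamilton and 5 under Adams.

Adams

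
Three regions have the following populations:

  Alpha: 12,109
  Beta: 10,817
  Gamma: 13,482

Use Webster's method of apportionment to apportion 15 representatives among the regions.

Alpha: 5; Beta: 4; Gamma: 6

Standard divisor 36408/15 ≈ 2427.2; standard quotas: Alpha 4.989, Beta 4.457, Gamma 5.555.
Rounding to the nearest integer gives Alpha 5, Beta 4, Gamma 6 — total 15, matching the house size, so no adjustment is needed.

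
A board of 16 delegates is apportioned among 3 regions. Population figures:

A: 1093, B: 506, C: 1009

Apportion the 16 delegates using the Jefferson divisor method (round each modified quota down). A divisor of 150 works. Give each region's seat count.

With modified divisor 150: modified quotas A 7.287, B 3.373, C 6.727.
Rounding down: A 7, B 3, C 6 (total 16).

A: 7, B: 3, C: 6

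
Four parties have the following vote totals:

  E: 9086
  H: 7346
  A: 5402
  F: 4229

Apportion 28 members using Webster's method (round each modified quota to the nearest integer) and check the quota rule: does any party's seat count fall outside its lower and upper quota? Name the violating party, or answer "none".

none

Standard quotas: E 9.761, H 7.892, A 5.803, F 4.543.
Webster allocation: E 10, H 8, A 6, F 4.
Every allocation lies between the lower and upper quota.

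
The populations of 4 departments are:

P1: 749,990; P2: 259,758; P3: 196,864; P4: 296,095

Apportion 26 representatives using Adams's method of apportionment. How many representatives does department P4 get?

Standard divisor 1502707/26 ≈ 57796.423; standard quotas: P1 12.976, P2 4.494, P3 3.406, P4 5.123.
Rounding up gives 13, 5, 4, 6 = 28 seats, so the divisor must be adjusted.
With modified divisor 63700: modified quotas P1 11.774, P2 4.078, P3 3.090, P4 4.648.
Rounding up: P1 12, P2 5, P3 4, P4 5 (total 26).
P4 receives 5.

5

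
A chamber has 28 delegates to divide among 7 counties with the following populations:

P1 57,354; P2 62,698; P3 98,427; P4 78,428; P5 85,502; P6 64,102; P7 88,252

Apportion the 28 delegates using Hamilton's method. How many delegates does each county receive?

P1 3, P2 3, P3 5, P4 4, P5 5, P6 3, P7 5

The standard divisor is 534763/28 ≈ 19098.679.
Standard quotas: P1 3.0030, P2 3.2828, P3 5.1536, P4 4.1065, P5 4.4769, P6 3.3564, P7 4.6208.
Lower quotas: P1 3, P2 3, P3 5, P4 4, P5 4, P6 3, P7 4 (sum 26, leaving 2 seats).
Remainders in descending order: P7 0.6208, P5 0.4769, P6 0.3564, P2 0.2828, P3 0.1536, P4 0.1065, P1 0.0030.
The surplus seats go to P7, P5.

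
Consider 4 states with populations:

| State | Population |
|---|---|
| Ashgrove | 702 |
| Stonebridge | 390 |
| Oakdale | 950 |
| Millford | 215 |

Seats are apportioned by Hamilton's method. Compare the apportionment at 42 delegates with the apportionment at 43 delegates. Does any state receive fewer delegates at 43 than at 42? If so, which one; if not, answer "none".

At 42 seats: Ashgrove 13, Stonebridge 7, Oakdale 18, Millford 4.
At 43 seats: Ashgrove 13, Stonebridge 8, Oakdale 18, Millford 4.
No state's allocation decreased.

none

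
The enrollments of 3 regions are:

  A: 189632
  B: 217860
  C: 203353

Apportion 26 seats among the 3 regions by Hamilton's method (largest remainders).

Standard divisor: 610845 ÷ 26 ≈ 23494.038.
Standard quotas: A 8.0715, B 9.2730, C 8.6555.
Lower quotas: A 8, B 9, C 8 (sum 25, leaving 1 seat).
Remainders in descending order: C 0.6555, B 0.2730, A 0.0715.
Largest remainder: C receives the extra seat.

A 8; B 9; C 9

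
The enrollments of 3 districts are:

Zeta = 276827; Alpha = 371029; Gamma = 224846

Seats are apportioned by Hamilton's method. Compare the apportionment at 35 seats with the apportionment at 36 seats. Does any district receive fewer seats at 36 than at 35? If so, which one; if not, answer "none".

At 35 seats: Zeta 11, Alpha 15, Gamma 9.
At 36 seats: Zeta 12, Alpha 15, Gamma 9.
No district's allocation decreased.

none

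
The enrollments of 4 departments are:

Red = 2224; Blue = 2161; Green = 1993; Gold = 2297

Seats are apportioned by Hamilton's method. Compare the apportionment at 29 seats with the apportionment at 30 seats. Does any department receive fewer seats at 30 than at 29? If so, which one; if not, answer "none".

none

At 29 seats: Red 7, Blue 7, Green 7, Gold 8.
At 30 seats: Red 8, Blue 7, Green 7, Gold 8.
No department's allocation decreased.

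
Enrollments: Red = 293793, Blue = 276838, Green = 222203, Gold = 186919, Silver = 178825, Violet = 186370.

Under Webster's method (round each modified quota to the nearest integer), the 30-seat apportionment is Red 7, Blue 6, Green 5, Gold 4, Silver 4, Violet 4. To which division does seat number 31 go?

Blue

Priority for the next seat is population ÷ (current seats + 0.5).
Priorities: Red 39172.400, Blue 42590.462, Green 40400.545, Gold 41537.556, Silver 39738.889, Violet 41415.556.
Highest priority: Blue.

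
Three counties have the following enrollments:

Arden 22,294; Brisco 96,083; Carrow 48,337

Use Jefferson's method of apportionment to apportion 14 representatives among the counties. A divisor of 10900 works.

Arden: 2; Brisco: 8; Carrow: 4

With modified divisor 10900: modified quotas Arden 2.045, Brisco 8.815, Carrow 4.435.
Rounding down: Arden 2, Brisco 8, Carrow 4 (total 14).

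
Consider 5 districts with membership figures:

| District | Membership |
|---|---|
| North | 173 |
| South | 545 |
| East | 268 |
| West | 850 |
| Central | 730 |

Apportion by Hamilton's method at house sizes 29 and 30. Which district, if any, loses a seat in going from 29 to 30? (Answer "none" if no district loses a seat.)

none

At 29 seats: North 2, South 6, East 3, West 10, Central 8.
At 30 seats: North 2, South 6, East 3, West 10, Central 9.
No district's allocation decreased.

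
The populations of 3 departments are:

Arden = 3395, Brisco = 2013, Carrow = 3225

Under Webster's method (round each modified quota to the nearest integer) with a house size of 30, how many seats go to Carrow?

11

Standard divisor 8633/30 ≈ 287.767; standard quotas: Arden 11.798, Brisco 6.995, Carrow 11.207.
Rounding to the nearest integer gives Arden 12, Brisco 7, Carrow 11 — total 30, matching the house size, so no adjustment is needed.
Carrow receives 11.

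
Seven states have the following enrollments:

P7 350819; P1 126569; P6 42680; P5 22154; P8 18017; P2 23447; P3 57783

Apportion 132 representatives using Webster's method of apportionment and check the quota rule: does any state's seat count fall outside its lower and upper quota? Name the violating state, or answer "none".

Standard quotas: P7 72.191, P1 26.045, P6 8.783, P5 4.559, P8 3.707, P2 4.825, P3 11.890.
Webster allocation: P7 71, P1 26, P6 9, P5 5, P8 4, P2 5, P3 12.
P7 has quota 72.191 (lower 72, upper 73) but receives 71 — outside the quota interval.

P7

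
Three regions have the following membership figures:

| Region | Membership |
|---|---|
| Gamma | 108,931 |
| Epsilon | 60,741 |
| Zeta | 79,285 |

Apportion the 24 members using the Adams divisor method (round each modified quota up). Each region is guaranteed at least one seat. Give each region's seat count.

Standard divisor 248957/24 ≈ 10373.208; standard quotas: Gamma 10.501, Epsilon 5.856, Zeta 7.643.
Rounding up gives 11, 6, 8 = 25 seats, so the divisor must be adjusted.
With modified divisor 11100: modified quotas Gamma 9.814, Epsilon 5.472, Zeta 7.143.
Rounding up: Gamma 10, Epsilon 6, Zeta 8 (total 24).

Gamma 10, Epsilon 6, Zeta 8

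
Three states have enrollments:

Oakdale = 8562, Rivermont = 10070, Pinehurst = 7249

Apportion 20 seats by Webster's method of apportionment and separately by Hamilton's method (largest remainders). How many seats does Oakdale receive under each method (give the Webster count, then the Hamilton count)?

Webster: Oakdale 6, Rivermont 8, Pinehurst 6.
Hamilton: Oakdale 7, Rivermont 8, Pinehurst 5.
Oakdale gets 6 under Webster and 7 under Hamilton.

6 and 7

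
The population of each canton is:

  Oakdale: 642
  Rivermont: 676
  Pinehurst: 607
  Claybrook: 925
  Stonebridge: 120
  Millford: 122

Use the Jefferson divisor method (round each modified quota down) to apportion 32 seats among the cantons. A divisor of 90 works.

With modified divisor 90: modified quotas Oakdale 7.133, Rivermont 7.511, Pinehurst 6.744, Claybrook 10.278, Stonebridge 1.333, Millford 1.356.
Rounding down: Oakdale 7, Rivermont 7, Pinehurst 6, Claybrook 10, Stonebridge 1, Millford 1 (total 32).

Oakdale=7; Rivermont=7; Pinehurst=6; Claybrook=10; Stonebridge=1; Millford=1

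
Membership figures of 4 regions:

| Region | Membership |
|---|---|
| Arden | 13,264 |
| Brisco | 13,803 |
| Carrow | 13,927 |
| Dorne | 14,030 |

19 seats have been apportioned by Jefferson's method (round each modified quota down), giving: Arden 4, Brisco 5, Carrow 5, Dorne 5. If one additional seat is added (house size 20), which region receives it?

Priority for the next seat is population ÷ (current seats + 1).
Priorities: Arden 2652.800, Brisco 2300.500, Carrow 2321.167, Dorne 2338.333.
Highest priority: Arden.

Arden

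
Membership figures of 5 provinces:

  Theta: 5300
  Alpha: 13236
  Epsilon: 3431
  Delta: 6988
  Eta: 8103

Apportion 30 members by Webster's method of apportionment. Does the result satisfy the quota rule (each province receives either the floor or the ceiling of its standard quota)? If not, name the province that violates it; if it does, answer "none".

Standard quotas: Theta 4.291, Alpha 10.715, Epsilon 2.778, Delta 5.657, Eta 6.560.
Webster allocation: Theta 4, Alpha 11, Epsilon 3, Delta 6, Eta 6.
Every allocation lies between the lower and upper quota.

none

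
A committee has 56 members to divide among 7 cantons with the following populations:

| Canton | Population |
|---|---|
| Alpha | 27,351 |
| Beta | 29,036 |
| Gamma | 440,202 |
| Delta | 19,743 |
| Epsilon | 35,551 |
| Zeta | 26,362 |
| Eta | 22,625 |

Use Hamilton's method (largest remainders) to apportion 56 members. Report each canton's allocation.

Total 600870; standard divisor 600870/56 ≈ 10729.821.
Standard quotas: Alpha 2.5491, Beta 2.7061, Gamma 41.0260, Delta 1.8400, Epsilon 3.3133, Zeta 2.4569, Eta 2.1086.
Lower quotas: Alpha 2, Beta 2, Gamma 41, Delta 1, Epsilon 3, Zeta 2, Eta 2 (sum 53, leaving 3 seats).
Remainders in descending order: Delta 0.8400, Beta 0.7061, Alpha 0.5491, Zeta 0.4569, Epsilon 0.3133, Eta 0.1086, Gamma 0.0260.
Largest remainders: Delta, Beta, Alpha receive the extra seats.

Alpha: 3, Beta: 3, Gamma: 41, Delta: 2, Epsilon: 3, Zeta: 2, Eta: 2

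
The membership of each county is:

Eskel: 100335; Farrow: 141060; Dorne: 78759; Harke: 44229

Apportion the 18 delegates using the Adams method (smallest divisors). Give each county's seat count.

Eskel: 5, Farrow: 7, Dorne: 4, Harke: 2

Standard divisor 364383/18 ≈ 20243.5; standard quotas: Eskel 4.956, Farrow 6.968, Dorne 3.891, Harke 2.185.
Rounding up gives 5, 7, 4, 3 = 19 seats, so the divisor must be adjusted.
With modified divisor 22800: modified quotas Eskel 4.401, Farrow 6.187, Dorne 3.454, Harke 1.940.
Rounding up: Eskel 5, Farrow 7, Dorne 4, Harke 2 (total 18).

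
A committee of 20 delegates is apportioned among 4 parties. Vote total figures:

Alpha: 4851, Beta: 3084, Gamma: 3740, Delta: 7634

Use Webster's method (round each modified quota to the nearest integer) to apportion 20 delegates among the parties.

Standard divisor 19309/20 ≈ 965.45; standard quotas: Alpha 5.025, Beta 3.194, Gamma 3.874, Delta 7.907.
Rounding to the nearest integer gives Alpha 5, Beta 3, Gamma 4, Delta 8 — total 20, matching the house size, so no adjustment is needed.

Alpha 5, Beta 3, Gamma 4, Delta 8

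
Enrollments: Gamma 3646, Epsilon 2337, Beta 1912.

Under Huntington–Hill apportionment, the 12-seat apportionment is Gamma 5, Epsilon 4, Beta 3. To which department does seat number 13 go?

Priority for the next seat is population ÷ (√(s·(s+1))).
Priorities: Gamma 665.665, Epsilon 522.569, Beta 551.947.
Highest priority: Gamma.

Gamma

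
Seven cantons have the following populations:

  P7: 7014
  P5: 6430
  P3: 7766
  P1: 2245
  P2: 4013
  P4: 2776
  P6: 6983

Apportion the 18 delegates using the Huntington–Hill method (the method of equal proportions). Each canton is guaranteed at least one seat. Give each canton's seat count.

With divisor 2020: modified quotas P7 3.472, P5 3.183, P3 3.845, P1 1.111, P2 1.987, P4 1.374, P6 3.457.
Geometric-mean thresholds: P7 √(3·4)=3.464, P5 √(3·4)=3.464, P3 √(3·4)=3.464, P1 √(1·2)=1.414, P2 √(1·2)=1.414, P4 √(1·2)=1.414, P6 √(3·4)=3.464.
Each quota rounded against its threshold gives P7 4, P5 3, P3 4, P1 1, P2 2, P4 1, P6 3 (total 18).

P7: 4, P5: 3, P3: 4, P1: 1, P2: 2, P4: 1, P6: 3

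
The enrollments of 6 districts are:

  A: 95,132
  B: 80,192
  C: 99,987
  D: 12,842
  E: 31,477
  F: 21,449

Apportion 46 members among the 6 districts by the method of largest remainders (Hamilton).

A: 13, B: 11, C: 13, D: 2, E: 4, F: 3

The standard divisor is 341079/46 ≈ 7414.761.
Standard quotas: A 12.8301, B 10.8152, C 13.4849, D 1.7320, E 4.2452, F 2.8927.
Lower quotas: A 12, B 10, C 13, D 1, E 4, F 2 (sum 42, leaving 4 seats).
Remainders in descending order: F 0.8927, A 0.8301, B 0.8152, D 0.7320, C 0.4849, E 0.2452.
Largest remainders: F, A, B, D receive the extra seats.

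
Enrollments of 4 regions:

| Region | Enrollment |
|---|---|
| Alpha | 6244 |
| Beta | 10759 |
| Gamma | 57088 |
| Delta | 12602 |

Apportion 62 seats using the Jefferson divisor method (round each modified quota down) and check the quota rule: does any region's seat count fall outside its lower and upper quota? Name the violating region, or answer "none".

Gamma

Standard quotas: Alpha 4.466, Beta 7.694, Gamma 40.827, Delta 9.013.
Jefferson allocation: Alpha 4, Beta 7, Gamma 42, Delta 9.
Gamma has quota 40.827 (lower 40, upper 41) but receives 42 — outside the quota interval.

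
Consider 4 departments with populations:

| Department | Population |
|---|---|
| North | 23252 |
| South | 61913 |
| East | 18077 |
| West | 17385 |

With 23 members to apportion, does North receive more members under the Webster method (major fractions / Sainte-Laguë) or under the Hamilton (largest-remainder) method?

Webster: North 5, South 12, East 3, West 3.
Hamilton: North 4, South 12, East 4, West 3.
North gets 5 under Webster and 4 under Hamilton.

Webster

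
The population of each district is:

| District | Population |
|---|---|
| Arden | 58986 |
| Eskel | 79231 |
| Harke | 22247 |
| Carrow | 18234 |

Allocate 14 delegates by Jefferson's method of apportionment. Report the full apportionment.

Standard divisor 178698/14 ≈ 12764.143; standard quotas: Arden 4.621, Eskel 6.207, Harke 1.743, Carrow 1.429.
Rounding down gives 4, 6, 1, 1 = 12 seats, so the divisor must be adjusted.
With modified divisor 11260.1: modified quotas Arden 5.238, Eskel 7.036, Harke 1.976, Carrow 1.619.
Rounding down: Arden 5, Eskel 7, Harke 1, Carrow 1 (total 14).

Arden: 5, Eskel: 7, Harke: 1, Carrow: 1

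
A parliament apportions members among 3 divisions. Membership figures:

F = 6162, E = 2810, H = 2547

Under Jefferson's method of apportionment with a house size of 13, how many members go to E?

Standard divisor 11519/13 ≈ 886.077; standard quotas: F 6.954, E 3.171, H 2.874.
Rounding down gives 6, 3, 2 = 11 seats, so the divisor must be adjusted.
With modified divisor 800: modified quotas F 7.702, E 3.513, H 3.184.
Rounding down: F 7, E 3, H 3 (total 13).
E receives 3.

3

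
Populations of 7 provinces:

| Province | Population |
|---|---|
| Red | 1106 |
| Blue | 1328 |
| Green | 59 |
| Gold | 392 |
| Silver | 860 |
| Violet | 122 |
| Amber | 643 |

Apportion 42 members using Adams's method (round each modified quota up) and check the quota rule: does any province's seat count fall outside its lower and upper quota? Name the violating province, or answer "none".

Blue

Standard quotas: Red 10.300, Blue 12.367, Green 0.549, Gold 3.651, Silver 8.009, Violet 1.136, Amber 5.988.
Adams allocation: Red 10, Blue 11, Green 1, Gold 4, Silver 8, Violet 2, Amber 6.
Blue has quota 12.367 (lower 12, upper 13) but receives 11 — outside the quota interval.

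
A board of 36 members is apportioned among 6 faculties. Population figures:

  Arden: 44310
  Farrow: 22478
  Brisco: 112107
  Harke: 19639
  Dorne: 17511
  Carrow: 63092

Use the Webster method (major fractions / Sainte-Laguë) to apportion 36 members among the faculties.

Standard divisor 279137/36 ≈ 7753.806; standard quotas: Arden 5.715, Farrow 2.899, Brisco 14.458, Harke 2.533, Dorne 2.258, Carrow 8.137.
Rounding to the nearest integer gives Arden 6, Farrow 3, Brisco 14, Harke 3, Dorne 2, Carrow 8 — total 36, matching the house size, so no adjustment is needed.

Arden 6, Farrow 3, Brisco 14, Harke 3, Dorne 2, Carrow 8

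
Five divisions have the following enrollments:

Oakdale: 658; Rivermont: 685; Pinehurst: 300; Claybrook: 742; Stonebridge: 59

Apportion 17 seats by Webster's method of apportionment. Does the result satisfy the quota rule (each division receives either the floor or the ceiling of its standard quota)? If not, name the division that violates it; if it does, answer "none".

none

Standard quotas: Oakdale 4.577, Rivermont 4.765, Pinehurst 2.087, Claybrook 5.161, Stonebridge 0.410.
Webster allocation: Oakdale 5, Rivermont 5, Pinehurst 2, Claybrook 5, Stonebridge 0.
Every allocation lies between the lower and upper quota.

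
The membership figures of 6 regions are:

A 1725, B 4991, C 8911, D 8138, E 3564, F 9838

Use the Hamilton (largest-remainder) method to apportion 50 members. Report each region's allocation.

A=2, B=7, C=12, D=11, E=5, F=13

The standard divisor is 37167/50 ≈ 743.34.
Standard quotas: A 2.3206, B 6.7143, C 11.9878, D 10.9479, E 4.7946, F 13.2349.
Lower quotas: A 2, B 6, C 11, D 10, E 4, F 13 (sum 46, leaving 4 seats).
Remainders in descending order: C 0.9878, D 0.9479, E 0.7946, B 0.7143, A 0.3206, F 0.2349.
Largest remainders: C, D, E, B receive the extra seats.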